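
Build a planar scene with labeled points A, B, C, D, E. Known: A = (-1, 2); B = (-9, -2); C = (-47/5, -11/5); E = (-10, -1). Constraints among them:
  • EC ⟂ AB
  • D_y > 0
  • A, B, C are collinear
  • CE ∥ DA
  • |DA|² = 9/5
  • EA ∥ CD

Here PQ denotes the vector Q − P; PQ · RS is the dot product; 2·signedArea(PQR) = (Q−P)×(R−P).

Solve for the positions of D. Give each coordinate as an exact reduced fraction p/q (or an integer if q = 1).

1. D_x = -2/5  [CE ∥ DA ∩ EA ∥ CD]
2. D_y = 4/5  [CE ∥ DA ∩ EA ∥ CD]
   → D = (-2/5, 4/5)

D = (-2/5, 4/5)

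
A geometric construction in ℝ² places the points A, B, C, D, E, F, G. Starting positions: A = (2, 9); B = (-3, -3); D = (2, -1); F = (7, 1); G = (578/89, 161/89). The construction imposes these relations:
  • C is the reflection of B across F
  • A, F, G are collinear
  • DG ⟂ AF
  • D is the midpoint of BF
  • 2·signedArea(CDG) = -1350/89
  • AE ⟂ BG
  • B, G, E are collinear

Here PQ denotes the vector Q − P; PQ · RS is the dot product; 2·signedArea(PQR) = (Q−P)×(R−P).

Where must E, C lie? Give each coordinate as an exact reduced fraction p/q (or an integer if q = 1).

1. E_x = 5218418/897209  [B, G, E are collinear ∩ AE ⟂ BG]
2. E_y = 1314881/897209  [B, G, E are collinear ∩ AE ⟂ BG]
   → E = (5218418/897209, 1314881/897209)
3. C_x = 17  [C is the reflection of B across F]
4. C_y = 5  [C is the reflection of B across F]
   → C = (17, 5)

C = (17, 5)
E = (5218418/897209, 1314881/897209)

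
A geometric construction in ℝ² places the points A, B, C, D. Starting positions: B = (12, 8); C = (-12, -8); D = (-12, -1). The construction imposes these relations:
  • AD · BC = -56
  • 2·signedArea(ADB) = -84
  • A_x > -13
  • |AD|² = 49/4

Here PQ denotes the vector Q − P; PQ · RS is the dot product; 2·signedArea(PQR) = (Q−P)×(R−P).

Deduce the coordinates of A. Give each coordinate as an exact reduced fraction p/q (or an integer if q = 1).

A = (-12, -9/2)

1. A_x = -12  [2·signedArea(ADB) = -84 ∩ AD · BC = -56]
2. A_y = -9/2  [2·signedArea(ADB) = -84 ∩ AD · BC = -56]
   → A = (-12, -9/2)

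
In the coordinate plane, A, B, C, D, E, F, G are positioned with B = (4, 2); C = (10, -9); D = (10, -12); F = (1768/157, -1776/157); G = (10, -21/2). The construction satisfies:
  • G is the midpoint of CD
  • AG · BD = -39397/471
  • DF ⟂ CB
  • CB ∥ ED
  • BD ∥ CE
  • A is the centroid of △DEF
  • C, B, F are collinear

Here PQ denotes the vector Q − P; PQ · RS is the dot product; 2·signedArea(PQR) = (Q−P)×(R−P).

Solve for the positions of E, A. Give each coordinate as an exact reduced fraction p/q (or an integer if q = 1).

A = (1950/157, -7271/471)
E = (16, -23)

1. E_x = 16  [CB ∥ ED ∩ BD ∥ CE]
2. E_y = -23  [CB ∥ ED ∩ BD ∥ CE]
   → E = (16, -23)
3. A_x = 1950/157  [A is the centroid of △DEF]
4. A_y = -7271/471  [A is the centroid of △DEF]
   → A = (1950/157, -7271/471)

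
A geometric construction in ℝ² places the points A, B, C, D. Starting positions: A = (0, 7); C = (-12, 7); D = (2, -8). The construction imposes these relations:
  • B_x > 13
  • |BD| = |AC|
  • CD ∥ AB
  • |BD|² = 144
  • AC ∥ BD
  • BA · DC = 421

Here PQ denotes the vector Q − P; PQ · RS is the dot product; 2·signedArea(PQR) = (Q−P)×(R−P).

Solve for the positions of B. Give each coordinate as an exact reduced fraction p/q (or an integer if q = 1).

B = (14, -8)

1. B_x = 14  [AC ∥ BD ∩ CD ∥ AB]
2. B_y = -8  [AC ∥ BD ∩ CD ∥ AB]
   → B = (14, -8)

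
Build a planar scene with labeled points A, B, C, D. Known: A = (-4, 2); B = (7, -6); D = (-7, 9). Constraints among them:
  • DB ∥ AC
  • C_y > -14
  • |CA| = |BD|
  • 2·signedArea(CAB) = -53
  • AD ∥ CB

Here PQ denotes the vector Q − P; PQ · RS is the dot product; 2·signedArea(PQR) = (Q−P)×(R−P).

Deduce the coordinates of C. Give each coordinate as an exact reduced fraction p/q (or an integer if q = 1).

1. C_x = 10  [AD ∥ CB ∩ DB ∥ AC]
2. C_y = -13  [AD ∥ CB ∩ DB ∥ AC]
   → C = (10, -13)

C = (10, -13)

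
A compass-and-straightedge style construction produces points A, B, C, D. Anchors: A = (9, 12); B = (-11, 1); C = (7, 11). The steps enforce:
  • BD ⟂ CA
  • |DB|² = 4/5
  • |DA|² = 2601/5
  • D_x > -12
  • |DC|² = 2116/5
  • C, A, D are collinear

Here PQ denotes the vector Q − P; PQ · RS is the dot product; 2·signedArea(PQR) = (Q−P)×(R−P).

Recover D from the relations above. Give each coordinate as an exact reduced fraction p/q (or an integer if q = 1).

1. D_x = -57/5  [C, A, D are collinear ∩ BD ⟂ CA]
2. D_y = 9/5  [C, A, D are collinear ∩ BD ⟂ CA]
   → D = (-57/5, 9/5)

D = (-57/5, 9/5)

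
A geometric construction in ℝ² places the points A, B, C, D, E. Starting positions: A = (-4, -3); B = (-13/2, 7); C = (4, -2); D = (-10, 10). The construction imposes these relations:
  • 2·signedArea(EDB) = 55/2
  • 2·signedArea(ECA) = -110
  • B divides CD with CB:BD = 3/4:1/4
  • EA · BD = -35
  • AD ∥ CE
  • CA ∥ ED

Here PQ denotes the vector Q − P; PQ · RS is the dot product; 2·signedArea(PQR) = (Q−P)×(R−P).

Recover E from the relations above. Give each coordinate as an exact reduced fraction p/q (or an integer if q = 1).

E = (-2, 11)

1. E_x = -2  [CA ∥ ED ∩ AD ∥ CE]
2. E_y = 11  [CA ∥ ED ∩ AD ∥ CE]
   → E = (-2, 11)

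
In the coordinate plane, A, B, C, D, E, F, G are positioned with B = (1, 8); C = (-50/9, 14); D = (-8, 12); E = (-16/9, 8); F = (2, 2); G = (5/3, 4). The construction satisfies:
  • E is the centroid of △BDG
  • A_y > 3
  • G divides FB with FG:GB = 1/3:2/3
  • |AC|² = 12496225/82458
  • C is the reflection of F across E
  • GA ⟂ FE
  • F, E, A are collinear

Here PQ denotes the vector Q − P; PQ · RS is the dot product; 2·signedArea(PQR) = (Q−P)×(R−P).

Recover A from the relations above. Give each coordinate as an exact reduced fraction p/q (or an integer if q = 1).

A = (3065/3054, 3647/1018)

1. A_x = 3065/3054  [F, E, A are collinear ∩ GA ⟂ FE]
2. A_y = 3647/1018  [F, E, A are collinear ∩ GA ⟂ FE]
   → A = (3065/3054, 3647/1018)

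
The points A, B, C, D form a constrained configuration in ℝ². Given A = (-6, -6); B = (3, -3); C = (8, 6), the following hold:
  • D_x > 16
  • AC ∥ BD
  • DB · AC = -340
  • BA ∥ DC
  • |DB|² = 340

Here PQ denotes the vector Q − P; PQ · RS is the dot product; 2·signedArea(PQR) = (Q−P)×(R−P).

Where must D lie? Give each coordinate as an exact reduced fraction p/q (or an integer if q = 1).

1. D_x = 17  [BA ∥ DC ∩ AC ∥ BD]
2. D_y = 9  [BA ∥ DC ∩ AC ∥ BD]
   → D = (17, 9)

D = (17, 9)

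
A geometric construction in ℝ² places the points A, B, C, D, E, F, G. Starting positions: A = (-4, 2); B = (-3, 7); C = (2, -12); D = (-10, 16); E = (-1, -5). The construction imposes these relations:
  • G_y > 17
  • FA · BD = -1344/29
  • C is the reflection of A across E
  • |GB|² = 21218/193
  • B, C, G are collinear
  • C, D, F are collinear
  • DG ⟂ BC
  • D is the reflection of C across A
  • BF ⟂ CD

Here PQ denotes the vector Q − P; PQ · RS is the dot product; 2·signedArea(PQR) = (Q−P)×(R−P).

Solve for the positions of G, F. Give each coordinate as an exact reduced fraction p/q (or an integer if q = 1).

F = (-164/29, 170/29)
G = (-1094/193, 3308/193)

1. G_x = -1094/193  [B, C, G are collinear ∩ DG ⟂ BC]
2. G_y = 3308/193  [B, C, G are collinear ∩ DG ⟂ BC]
   → G = (-1094/193, 3308/193)
3. F_x = -164/29  [C, D, F are collinear ∩ BF ⟂ CD]
4. F_y = 170/29  [C, D, F are collinear ∩ BF ⟂ CD]
   → F = (-164/29, 170/29)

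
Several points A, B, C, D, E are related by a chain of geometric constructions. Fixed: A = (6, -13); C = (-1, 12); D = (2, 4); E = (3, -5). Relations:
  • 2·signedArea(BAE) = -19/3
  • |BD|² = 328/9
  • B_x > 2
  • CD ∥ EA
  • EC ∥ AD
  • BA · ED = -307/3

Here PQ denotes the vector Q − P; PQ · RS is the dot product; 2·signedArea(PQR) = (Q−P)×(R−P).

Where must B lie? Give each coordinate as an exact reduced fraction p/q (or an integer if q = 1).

1. B_x = 8/3  [2·signedArea(BAE) = -19/3 ∩ BA · ED = -307/3]
2. B_y = -2  [2·signedArea(BAE) = -19/3 ∩ BA · ED = -307/3]
   → B = (8/3, -2)

B = (8/3, -2)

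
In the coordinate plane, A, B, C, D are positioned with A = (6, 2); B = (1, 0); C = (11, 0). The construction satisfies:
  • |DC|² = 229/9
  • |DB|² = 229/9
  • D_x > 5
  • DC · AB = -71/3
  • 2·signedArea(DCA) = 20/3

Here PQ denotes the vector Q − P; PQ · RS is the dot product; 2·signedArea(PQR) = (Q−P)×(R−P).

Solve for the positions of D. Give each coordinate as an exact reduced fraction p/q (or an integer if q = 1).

1. D_x = 6  [DC · AB = -71/3 ∩ 2·signedArea(DCA) = 20/3]
2. D_y = 2/3  [DC · AB = -71/3 ∩ 2·signedArea(DCA) = 20/3]
   → D = (6, 2/3)

D = (6, 2/3)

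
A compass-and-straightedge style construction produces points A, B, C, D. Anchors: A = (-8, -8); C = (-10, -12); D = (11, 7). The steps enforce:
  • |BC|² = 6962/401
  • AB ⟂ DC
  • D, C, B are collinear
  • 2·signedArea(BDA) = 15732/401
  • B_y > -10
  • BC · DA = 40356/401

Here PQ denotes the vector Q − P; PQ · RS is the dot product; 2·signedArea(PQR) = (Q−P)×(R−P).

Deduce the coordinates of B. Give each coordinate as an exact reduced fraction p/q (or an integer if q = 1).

1. B_x = -2771/401  [D, C, B are collinear ∩ AB ⟂ DC]
2. B_y = -3691/401  [D, C, B are collinear ∩ AB ⟂ DC]
   → B = (-2771/401, -3691/401)

B = (-2771/401, -3691/401)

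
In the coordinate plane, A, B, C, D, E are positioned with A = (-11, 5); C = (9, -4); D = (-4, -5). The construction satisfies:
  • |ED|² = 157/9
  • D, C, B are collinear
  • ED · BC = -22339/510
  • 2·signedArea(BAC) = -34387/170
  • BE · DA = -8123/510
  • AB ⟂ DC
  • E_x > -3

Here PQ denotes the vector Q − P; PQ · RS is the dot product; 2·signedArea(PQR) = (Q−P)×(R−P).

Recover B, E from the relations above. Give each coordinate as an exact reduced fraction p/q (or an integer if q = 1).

1. B_x = -1733/170  [D, C, B are collinear ∩ AB ⟂ DC]
2. B_y = -931/170  [D, C, B are collinear ∩ AB ⟂ DC]
   → B = (-1733/170, -931/170)
3. E_x = -2  [ED · BC = -22339/510 ∩ BE · DA = -8123/510]
4. E_y = -4/3  [ED · BC = -22339/510 ∩ BE · DA = -8123/510]
   → E = (-2, -4/3)

B = (-1733/170, -931/170)
E = (-2, -4/3)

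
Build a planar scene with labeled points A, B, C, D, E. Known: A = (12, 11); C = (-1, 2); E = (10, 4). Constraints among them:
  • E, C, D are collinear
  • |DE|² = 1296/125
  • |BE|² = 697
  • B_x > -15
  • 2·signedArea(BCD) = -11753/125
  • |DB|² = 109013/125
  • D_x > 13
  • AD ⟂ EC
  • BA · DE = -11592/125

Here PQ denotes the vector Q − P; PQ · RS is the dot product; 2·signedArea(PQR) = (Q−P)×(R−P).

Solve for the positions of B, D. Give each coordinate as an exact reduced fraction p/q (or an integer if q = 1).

1. D_x = 1646/125  [E, C, D are collinear ∩ AD ⟂ EC]
2. D_y = 572/125  [E, C, D are collinear ∩ AD ⟂ EC]
   → D = (1646/125, 572/125)
3. B_x = -14  [2·signedArea(BCD) = -11753/125 ∩ BA · DE = -11592/125]
4. B_y = -7  [2·signedArea(BCD) = -11753/125 ∩ BA · DE = -11592/125]
   → B = (-14, -7)

B = (-14, -7)
D = (1646/125, 572/125)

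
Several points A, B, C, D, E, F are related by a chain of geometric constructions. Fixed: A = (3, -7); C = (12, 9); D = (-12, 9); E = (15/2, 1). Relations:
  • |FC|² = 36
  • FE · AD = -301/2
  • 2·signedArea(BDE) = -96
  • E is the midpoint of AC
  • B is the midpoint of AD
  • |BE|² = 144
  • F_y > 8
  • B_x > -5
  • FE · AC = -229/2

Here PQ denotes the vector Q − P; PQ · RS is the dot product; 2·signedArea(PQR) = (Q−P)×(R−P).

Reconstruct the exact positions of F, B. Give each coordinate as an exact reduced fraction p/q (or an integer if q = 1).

B = (-9/2, 1)
F = (6, 9)

1. F_x = 6  [FE · AD = -301/2 ∩ FE · AC = -229/2]
2. F_y = 9  [FE · AD = -301/2 ∩ FE · AC = -229/2]
   → F = (6, 9)
3. B_x = -9/2  [B is the midpoint of AD]
4. B_y = 1  [B is the midpoint of AD]
   → B = (-9/2, 1)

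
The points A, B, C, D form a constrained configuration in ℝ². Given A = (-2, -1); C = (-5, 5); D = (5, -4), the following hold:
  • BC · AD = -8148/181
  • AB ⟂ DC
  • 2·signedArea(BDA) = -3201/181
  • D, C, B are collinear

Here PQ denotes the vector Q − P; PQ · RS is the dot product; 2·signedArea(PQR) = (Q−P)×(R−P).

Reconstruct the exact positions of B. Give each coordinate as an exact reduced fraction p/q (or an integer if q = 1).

B = (-65/181, 149/181)

1. B_x = -65/181  [D, C, B are collinear ∩ AB ⟂ DC]
2. B_y = 149/181  [D, C, B are collinear ∩ AB ⟂ DC]
   → B = (-65/181, 149/181)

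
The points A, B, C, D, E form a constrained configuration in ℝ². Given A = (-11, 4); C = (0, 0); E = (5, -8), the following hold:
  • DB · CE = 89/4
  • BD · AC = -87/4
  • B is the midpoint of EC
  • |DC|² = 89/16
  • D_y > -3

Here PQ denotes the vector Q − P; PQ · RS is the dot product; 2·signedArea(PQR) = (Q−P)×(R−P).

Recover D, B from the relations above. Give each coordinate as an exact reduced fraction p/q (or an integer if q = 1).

1. B_x = 5/2  [B is the midpoint of EC]
2. B_y = -4  [B is the midpoint of EC]
   → B = (5/2, -4)
3. D_x = 5/4  [DB · CE = 89/4 ∩ BD · AC = -87/4]
4. D_y = -2  [DB · CE = 89/4 ∩ BD · AC = -87/4]
   → D = (5/4, -2)

B = (5/2, -4)
D = (5/4, -2)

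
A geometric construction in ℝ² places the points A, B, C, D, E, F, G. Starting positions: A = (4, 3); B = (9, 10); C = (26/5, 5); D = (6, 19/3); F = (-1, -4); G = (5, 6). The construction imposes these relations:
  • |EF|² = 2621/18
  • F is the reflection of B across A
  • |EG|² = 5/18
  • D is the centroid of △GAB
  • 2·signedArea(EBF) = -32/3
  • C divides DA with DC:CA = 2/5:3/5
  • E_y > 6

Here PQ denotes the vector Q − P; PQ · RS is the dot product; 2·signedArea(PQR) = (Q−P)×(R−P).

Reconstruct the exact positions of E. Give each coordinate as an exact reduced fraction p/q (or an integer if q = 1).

E = (11/2, 37/6)

1. E_x = 11/2  [line 14·x + -10·y + -46/3 = 0 ∩ |EG|² = 5/18]
2. E_y = 37/6  [line 14·x + -10·y + -46/3 = 0 ∩ |EG|² = 5/18]
   → E = (11/2, 37/6)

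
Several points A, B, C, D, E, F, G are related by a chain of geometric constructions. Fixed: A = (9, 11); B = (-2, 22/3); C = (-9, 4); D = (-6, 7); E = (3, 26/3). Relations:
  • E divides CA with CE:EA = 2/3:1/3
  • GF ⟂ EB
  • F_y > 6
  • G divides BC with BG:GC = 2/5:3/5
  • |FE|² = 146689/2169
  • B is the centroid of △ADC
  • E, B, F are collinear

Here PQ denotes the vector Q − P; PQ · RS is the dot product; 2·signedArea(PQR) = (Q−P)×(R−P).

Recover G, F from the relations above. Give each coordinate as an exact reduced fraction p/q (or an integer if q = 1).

1. G_x = -24/5  [G divides BC with BG:GC = 2/5:3/5]
2. G_y = 6  [G divides BC with BG:GC = 2/5:3/5]
   → G = (-24/5, 6)
3. F_x = -1192/241  [E, B, F are collinear ∩ GF ⟂ EB]
4. F_y = 1578/241  [E, B, F are collinear ∩ GF ⟂ EB]
   → F = (-1192/241, 1578/241)

F = (-1192/241, 1578/241)
G = (-24/5, 6)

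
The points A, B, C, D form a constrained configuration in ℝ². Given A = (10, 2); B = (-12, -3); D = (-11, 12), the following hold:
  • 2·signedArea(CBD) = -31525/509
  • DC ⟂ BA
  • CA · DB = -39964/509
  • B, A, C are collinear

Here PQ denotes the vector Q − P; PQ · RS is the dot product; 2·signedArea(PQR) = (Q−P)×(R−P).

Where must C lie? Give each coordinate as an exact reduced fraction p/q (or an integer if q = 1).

1. C_x = -3974/509  [B, A, C are collinear ∩ DC ⟂ BA]
2. C_y = -1042/509  [B, A, C are collinear ∩ DC ⟂ BA]
   → C = (-3974/509, -1042/509)

C = (-3974/509, -1042/509)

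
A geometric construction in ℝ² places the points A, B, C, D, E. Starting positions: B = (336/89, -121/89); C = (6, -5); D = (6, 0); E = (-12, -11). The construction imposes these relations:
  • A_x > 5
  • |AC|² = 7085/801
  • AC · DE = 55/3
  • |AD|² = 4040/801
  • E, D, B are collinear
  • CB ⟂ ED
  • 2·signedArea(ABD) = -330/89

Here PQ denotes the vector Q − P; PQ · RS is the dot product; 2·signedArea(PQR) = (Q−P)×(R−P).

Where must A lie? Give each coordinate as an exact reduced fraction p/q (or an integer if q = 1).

A = (468/89, -566/267)

1. A_x = 468/89  [2·signedArea(ABD) = -330/89 ∩ AC · DE = 55/3]
2. A_y = -566/267  [2·signedArea(ABD) = -330/89 ∩ AC · DE = 55/3]
   → A = (468/89, -566/267)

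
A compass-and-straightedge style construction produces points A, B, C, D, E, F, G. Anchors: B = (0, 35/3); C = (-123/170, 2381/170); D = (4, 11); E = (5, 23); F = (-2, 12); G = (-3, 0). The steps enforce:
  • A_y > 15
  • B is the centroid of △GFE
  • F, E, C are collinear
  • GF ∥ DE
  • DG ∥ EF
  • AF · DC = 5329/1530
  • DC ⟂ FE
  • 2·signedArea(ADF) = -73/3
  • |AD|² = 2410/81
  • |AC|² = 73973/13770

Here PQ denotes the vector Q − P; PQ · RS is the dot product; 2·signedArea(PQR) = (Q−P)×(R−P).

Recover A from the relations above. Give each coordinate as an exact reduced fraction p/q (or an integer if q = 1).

A = (1, 140/9)

1. A_x = 1  [2·signedArea(ADF) = -73/3 ∩ AF · DC = 5329/1530]
2. A_y = 140/9  [2·signedArea(ADF) = -73/3 ∩ AF · DC = 5329/1530]
   → A = (1, 140/9)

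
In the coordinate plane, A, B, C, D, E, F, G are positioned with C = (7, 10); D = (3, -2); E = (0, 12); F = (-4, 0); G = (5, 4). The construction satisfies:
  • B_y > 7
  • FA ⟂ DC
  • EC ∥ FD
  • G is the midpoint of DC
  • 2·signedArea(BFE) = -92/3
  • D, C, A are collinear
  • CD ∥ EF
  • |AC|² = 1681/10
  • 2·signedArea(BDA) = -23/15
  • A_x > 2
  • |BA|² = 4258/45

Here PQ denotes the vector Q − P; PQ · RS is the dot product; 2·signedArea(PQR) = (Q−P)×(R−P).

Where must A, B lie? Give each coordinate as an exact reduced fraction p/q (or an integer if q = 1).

1. A_x = 29/10  [D, C, A are collinear ∩ FA ⟂ DC]
2. A_y = -23/10  [D, C, A are collinear ∩ FA ⟂ DC]
   → A = (29/10, -23/10)
3. B_x = 29/30  [line -12·x + 4·y + -52/3 = 0 ∩ |BA|² = 4258/45]
4. B_y = 217/30  [line -12·x + 4·y + -52/3 = 0 ∩ |BA|² = 4258/45]
   → B = (29/30, 217/30)

A = (29/10, -23/10)
B = (29/30, 217/30)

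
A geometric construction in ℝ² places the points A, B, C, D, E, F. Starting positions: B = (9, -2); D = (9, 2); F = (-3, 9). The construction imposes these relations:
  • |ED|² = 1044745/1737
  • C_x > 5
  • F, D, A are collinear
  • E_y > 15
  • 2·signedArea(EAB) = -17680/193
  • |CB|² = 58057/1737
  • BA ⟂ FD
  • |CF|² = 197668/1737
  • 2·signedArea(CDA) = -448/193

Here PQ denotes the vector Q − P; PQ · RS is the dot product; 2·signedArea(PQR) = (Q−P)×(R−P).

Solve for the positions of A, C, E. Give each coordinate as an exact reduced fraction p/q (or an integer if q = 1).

1. A_x = 2073/193  [F, D, A are collinear ∩ BA ⟂ FD]
2. A_y = 190/193  [F, D, A are collinear ∩ BA ⟂ FD]
   → A = (2073/193, 190/193)
3. C_x = 1077/193  [line 196/193·x + 336/193·y + -1988/193 = 0 ∩ |CF|² = 197668/1737]
4. C_y = 1541/579  [line 196/193·x + 336/193·y + -1988/193 = 0 ∩ |CF|² = 197668/1737]
   → C = (1077/193, 1541/579)
5. E_x = -2235/193  [line 576/193·x + -336/193·y + 11824/193 = 0 ∩ |ED|² = 1044745/1737]
6. E_y = 8881/579  [line 576/193·x + -336/193·y + 11824/193 = 0 ∩ |ED|² = 1044745/1737]
   → E = (-2235/193, 8881/579)

A = (2073/193, 190/193)
C = (1077/193, 1541/579)
E = (-2235/193, 8881/579)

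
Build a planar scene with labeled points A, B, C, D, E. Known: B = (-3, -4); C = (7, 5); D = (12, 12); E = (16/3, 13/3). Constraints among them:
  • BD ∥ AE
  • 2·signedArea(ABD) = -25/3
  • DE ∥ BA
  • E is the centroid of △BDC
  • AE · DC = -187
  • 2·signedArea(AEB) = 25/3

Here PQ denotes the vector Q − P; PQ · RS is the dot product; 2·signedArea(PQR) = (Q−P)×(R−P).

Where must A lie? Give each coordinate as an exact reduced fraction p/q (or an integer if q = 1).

1. A_x = -29/3  [BD ∥ AE ∩ DE ∥ BA]
2. A_y = -35/3  [BD ∥ AE ∩ DE ∥ BA]
   → A = (-29/3, -35/3)

A = (-29/3, -35/3)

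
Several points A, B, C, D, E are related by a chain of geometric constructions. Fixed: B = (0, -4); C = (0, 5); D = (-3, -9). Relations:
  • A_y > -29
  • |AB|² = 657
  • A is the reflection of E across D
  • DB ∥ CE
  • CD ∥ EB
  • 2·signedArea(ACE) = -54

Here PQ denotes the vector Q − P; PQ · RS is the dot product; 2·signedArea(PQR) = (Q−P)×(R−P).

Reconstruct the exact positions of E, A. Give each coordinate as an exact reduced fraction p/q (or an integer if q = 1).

1. E_x = 3  [CD ∥ EB ∩ DB ∥ CE]
2. E_y = 10  [CD ∥ EB ∩ DB ∥ CE]
   → E = (3, 10)
3. A_x = -9  [A is the reflection of E across D]
4. A_y = -28  [A is the reflection of E across D]
   → A = (-9, -28)

A = (-9, -28)
E = (3, 10)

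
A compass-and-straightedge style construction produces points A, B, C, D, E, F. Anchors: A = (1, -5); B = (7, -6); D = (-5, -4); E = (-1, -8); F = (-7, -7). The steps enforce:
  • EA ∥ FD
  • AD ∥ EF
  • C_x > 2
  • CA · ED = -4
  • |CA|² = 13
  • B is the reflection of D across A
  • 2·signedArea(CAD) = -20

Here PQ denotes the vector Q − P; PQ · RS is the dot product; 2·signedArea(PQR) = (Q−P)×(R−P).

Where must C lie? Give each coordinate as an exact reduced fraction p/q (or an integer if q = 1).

C = (3, -2)

1. C_x = 3  [2·signedArea(CAD) = -20 ∩ CA · ED = -4]
2. C_y = -2  [2·signedArea(CAD) = -20 ∩ CA · ED = -4]
   → C = (3, -2)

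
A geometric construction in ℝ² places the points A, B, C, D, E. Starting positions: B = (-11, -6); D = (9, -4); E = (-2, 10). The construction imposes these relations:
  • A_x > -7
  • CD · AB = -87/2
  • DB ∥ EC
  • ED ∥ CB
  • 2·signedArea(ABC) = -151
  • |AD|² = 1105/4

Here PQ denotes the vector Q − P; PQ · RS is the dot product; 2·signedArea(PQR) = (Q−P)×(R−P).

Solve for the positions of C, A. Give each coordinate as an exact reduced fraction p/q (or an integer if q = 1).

1. C_x = -22  [ED ∥ CB ∩ DB ∥ EC]
2. C_y = 8  [ED ∥ CB ∩ DB ∥ EC]
   → C = (-22, 8)
3. A_x = -13/2  [2·signedArea(ABC) = -151 ∩ CD · AB = -87/2]
4. A_y = 2  [2·signedArea(ABC) = -151 ∩ CD · AB = -87/2]
   → A = (-13/2, 2)

A = (-13/2, 2)
C = (-22, 8)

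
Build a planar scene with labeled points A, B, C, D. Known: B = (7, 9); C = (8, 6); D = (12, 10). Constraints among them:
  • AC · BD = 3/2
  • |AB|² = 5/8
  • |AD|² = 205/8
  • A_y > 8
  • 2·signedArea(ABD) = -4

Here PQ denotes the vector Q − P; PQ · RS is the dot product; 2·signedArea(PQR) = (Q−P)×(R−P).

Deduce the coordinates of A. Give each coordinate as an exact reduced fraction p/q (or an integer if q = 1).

1. A_x = 29/4  [2·signedArea(ABD) = -4 ∩ AC · BD = 3/2]
2. A_y = 33/4  [2·signedArea(ABD) = -4 ∩ AC · BD = 3/2]
   → A = (29/4, 33/4)

A = (29/4, 33/4)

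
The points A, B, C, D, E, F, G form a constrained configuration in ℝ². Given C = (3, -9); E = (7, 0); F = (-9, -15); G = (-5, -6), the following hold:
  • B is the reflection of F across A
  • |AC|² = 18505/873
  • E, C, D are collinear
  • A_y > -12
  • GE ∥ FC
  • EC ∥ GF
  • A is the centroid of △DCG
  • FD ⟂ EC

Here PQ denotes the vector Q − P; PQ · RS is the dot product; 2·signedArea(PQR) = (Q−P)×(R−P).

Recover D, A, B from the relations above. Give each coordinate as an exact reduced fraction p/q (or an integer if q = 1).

A = (-311/291, -1082/97)
B = (1997/291, -709/97)
D = (-117/97, -1791/97)

1. D_x = -117/97  [E, C, D are collinear ∩ FD ⟂ EC]
2. D_y = -1791/97  [E, C, D are collinear ∩ FD ⟂ EC]
   → D = (-117/97, -1791/97)
3. A_x = -311/291  [A is the centroid of △DCG]
4. A_y = -1082/97  [A is the centroid of △DCG]
   → A = (-311/291, -1082/97)
5. B_x = 1997/291  [B is the reflection of F across A]
6. B_y = -709/97  [B is the reflection of F across A]
   → B = (1997/291, -709/97)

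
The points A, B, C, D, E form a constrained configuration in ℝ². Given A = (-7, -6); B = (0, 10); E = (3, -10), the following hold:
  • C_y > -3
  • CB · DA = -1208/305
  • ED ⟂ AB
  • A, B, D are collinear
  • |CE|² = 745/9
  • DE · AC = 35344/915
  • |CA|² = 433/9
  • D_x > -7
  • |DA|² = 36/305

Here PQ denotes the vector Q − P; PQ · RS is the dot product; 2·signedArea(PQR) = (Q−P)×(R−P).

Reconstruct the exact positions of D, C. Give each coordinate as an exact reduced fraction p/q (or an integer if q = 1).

C = (-4/3, -2)
D = (-2093/305, -1734/305)

1. D_x = -2093/305  [A, B, D are collinear ∩ ED ⟂ AB]
2. D_y = -1734/305  [A, B, D are collinear ∩ ED ⟂ AB]
   → D = (-2093/305, -1734/305)
3. C_x = -4/3  [CB · DA = -1208/305 ∩ DE · AC = 35344/915]
4. C_y = -2  [CB · DA = -1208/305 ∩ DE · AC = 35344/915]
   → C = (-4/3, -2)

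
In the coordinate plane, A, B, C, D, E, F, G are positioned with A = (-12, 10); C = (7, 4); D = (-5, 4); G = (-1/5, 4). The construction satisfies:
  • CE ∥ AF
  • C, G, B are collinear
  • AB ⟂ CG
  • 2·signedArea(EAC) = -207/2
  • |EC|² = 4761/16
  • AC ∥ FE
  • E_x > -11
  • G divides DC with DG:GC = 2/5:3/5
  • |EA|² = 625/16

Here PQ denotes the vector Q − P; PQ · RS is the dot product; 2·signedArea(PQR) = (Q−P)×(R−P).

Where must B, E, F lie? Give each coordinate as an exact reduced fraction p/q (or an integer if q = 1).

1. B_x = -12  [C, G, B are collinear ∩ AB ⟂ CG]
2. B_y = 4  [C, G, B are collinear ∩ AB ⟂ CG]
   → B = (-12, 4)
3. E_x = -41/4  [line 6·x + 19·y + -29/2 = 0 ∩ |EA|² = 625/16]
4. E_y = 4  [line 6·x + 19·y + -29/2 = 0 ∩ |EA|² = 625/16]
   → E = (-41/4, 4)
5. F_x = -117/4  [AC ∥ FE ∩ CE ∥ AF]
6. F_y = 10  [AC ∥ FE ∩ CE ∥ AF]
   → F = (-117/4, 10)

B = (-12, 4)
E = (-41/4, 4)
F = (-117/4, 10)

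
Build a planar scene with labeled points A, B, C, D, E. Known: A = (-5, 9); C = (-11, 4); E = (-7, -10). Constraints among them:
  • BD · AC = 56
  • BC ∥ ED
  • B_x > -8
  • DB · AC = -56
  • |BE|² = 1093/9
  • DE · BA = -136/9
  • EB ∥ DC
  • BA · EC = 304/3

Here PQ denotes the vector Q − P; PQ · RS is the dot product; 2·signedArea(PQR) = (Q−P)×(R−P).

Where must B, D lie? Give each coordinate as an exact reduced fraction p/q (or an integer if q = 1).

1. B_x = -23/3  [line 4·x + -14·y + 134/3 = 0 ∩ |BE|² = 1093/9]
2. B_y = 1  [line 4·x + -14·y + 134/3 = 0 ∩ |BE|² = 1093/9]
   → B = (-23/3, 1)
3. D_x = -31/3  [EB ∥ DC ∩ BC ∥ ED]
4. D_y = -7  [EB ∥ DC ∩ BC ∥ ED]
   → D = (-31/3, -7)

B = (-23/3, 1)
D = (-31/3, -7)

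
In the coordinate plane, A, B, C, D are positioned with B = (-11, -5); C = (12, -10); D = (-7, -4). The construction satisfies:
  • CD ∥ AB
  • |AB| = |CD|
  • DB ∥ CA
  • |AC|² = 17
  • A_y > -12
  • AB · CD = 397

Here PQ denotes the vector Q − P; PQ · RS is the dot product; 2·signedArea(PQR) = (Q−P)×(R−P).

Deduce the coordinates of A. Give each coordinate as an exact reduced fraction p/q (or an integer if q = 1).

A = (8, -11)

1. A_x = 8  [CD ∥ AB ∩ DB ∥ CA]
2. A_y = -11  [CD ∥ AB ∩ DB ∥ CA]
   → A = (8, -11)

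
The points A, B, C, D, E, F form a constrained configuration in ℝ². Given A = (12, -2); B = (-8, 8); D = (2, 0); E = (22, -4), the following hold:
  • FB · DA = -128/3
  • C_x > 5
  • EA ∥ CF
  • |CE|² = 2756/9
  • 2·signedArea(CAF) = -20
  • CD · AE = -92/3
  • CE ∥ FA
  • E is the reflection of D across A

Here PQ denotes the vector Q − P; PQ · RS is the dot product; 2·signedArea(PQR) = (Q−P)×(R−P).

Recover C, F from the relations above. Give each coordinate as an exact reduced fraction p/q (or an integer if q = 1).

C = (16/3, 4/3)
F = (-14/3, 10/3)

1. C_x = 16/3  [line -10·x + 2·y + 152/3 = 0 ∩ |CE|² = 2756/9]
2. C_y = 4/3  [line -10·x + 2·y + 152/3 = 0 ∩ |CE|² = 2756/9]
   → C = (16/3, 4/3)
3. F_x = -14/3  [CE ∥ FA ∩ EA ∥ CF]
4. F_y = 10/3  [CE ∥ FA ∩ EA ∥ CF]
   → F = (-14/3, 10/3)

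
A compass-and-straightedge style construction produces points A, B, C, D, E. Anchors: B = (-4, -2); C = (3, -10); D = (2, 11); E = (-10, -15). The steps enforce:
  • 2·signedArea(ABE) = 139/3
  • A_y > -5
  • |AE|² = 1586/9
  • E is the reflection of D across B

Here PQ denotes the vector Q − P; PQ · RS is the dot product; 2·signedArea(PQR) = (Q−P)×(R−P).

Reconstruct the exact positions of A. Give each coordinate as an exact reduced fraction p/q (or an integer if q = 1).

1. A_x = -5/3  [line 13·x + -6·y + -19/3 = 0 ∩ |AE|² = 1586/9]
2. A_y = -14/3  [line 13·x + -6·y + -19/3 = 0 ∩ |AE|² = 1586/9]
   → A = (-5/3, -14/3)

A = (-5/3, -14/3)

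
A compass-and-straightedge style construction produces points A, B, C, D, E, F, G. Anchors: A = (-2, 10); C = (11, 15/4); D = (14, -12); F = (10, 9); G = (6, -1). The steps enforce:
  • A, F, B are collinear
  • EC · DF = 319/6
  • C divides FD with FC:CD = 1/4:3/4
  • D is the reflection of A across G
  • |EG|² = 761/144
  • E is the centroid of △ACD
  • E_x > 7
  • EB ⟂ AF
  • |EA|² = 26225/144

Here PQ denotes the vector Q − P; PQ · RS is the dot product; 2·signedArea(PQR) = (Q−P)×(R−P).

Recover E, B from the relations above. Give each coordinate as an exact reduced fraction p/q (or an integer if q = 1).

1. E_x = 23/3  [E is the centroid of △ACD]
2. E_y = 7/12  [E is the centroid of △ACD]
   → E = (23/3, 7/12)
3. B_x = 243/29  [A, F, B are collinear ∩ EB ⟂ AF]
4. B_y = 3179/348  [A, F, B are collinear ∩ EB ⟂ AF]
   → B = (243/29, 3179/348)

B = (243/29, 3179/348)
E = (23/3, 7/12)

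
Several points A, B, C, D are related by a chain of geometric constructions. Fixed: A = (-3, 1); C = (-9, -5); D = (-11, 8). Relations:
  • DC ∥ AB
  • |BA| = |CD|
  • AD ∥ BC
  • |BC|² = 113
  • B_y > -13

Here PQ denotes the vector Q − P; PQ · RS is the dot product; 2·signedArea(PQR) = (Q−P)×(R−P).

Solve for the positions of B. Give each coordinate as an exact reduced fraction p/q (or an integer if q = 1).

1. B_x = -1  [AD ∥ BC ∩ DC ∥ AB]
2. B_y = -12  [AD ∥ BC ∩ DC ∥ AB]
   → B = (-1, -12)

B = (-1, -12)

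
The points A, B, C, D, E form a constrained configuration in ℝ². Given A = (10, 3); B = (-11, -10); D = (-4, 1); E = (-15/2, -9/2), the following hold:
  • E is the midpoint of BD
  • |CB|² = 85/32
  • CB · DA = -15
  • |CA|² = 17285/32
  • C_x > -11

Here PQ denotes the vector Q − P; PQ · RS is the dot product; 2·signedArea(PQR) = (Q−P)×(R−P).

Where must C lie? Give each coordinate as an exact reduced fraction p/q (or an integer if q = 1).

1. C_x = -81/8  [line -14·x + -2·y + -159 = 0 ∩ |CA|² = 17285/32]
2. C_y = -69/8  [line -14·x + -2·y + -159 = 0 ∩ |CA|² = 17285/32]
   → C = (-81/8, -69/8)

C = (-81/8, -69/8)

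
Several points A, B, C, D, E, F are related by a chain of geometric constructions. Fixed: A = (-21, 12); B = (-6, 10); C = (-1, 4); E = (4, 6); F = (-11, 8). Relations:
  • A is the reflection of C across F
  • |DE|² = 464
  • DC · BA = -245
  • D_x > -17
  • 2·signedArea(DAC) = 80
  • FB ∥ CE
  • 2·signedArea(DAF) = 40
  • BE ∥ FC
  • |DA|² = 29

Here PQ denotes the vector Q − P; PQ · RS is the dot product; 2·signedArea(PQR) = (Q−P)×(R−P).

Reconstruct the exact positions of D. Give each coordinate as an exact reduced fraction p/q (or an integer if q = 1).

D = (-16, 14)

1. D_x = -16  [2·signedArea(DAF) = 40 ∩ DC · BA = -245]
2. D_y = 14  [2·signedArea(DAF) = 40 ∩ DC · BA = -245]
   → D = (-16, 14)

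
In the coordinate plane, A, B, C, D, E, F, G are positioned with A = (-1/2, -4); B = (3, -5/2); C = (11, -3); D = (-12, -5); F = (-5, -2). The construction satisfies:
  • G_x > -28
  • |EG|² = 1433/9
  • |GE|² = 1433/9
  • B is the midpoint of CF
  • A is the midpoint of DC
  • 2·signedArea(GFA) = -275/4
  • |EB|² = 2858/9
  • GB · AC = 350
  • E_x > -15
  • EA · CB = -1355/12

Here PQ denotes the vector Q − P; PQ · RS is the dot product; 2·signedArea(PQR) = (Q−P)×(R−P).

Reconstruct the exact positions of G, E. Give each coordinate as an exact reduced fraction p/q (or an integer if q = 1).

E = (-44/3, -29/6)
G = (-27, -15/2)

1. G_x = -27  [2·signedArea(GFA) = -275/4 ∩ GB · AC = 350]
2. G_y = -15/2  [2·signedArea(GFA) = -275/4 ∩ GB · AC = 350]
   → G = (-27, -15/2)
3. E_x = -44/3  [line 8·x + -1/2·y + 1379/12 = 0 ∩ |GE|² = 1433/9]
4. E_y = -29/6  [line 8·x + -1/2·y + 1379/12 = 0 ∩ |GE|² = 1433/9]
   → E = (-44/3, -29/6)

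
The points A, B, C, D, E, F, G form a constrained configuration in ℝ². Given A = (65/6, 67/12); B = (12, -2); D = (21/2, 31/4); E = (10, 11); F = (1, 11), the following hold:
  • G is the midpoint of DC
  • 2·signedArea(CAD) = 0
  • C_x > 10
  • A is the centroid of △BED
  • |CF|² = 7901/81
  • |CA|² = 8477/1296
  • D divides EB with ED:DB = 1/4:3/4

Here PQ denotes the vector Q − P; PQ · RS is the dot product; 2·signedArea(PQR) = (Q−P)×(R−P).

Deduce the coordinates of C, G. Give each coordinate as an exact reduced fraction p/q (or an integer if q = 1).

1. C_x = 94/9  [line -13/6·x + -1/3·y + 76/3 = 0 ∩ |CF|² = 7901/81]
2. C_y = 73/9  [line -13/6·x + -1/3·y + 76/3 = 0 ∩ |CF|² = 7901/81]
   → C = (94/9, 73/9)
3. G_x = 377/36  [G is the midpoint of DC]
4. G_y = 571/72  [G is the midpoint of DC]
   → G = (377/36, 571/72)

C = (94/9, 73/9)
G = (377/36, 571/72)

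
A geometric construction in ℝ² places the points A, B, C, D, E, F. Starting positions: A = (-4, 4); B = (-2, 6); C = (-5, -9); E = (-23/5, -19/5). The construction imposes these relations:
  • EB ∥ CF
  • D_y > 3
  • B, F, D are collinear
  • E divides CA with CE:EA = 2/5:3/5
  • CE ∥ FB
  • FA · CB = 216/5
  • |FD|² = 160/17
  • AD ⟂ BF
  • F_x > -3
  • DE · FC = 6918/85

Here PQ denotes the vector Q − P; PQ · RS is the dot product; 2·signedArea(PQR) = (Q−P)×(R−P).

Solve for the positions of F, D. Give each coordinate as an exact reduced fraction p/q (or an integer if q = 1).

1. F_x = -12/5  [CE ∥ FB ∩ EB ∥ CF]
2. F_y = 4/5  [CE ∥ FB ∩ EB ∥ CF]
   → F = (-12/5, 4/5)
3. D_x = -184/85  [B, F, D are collinear ∩ AD ⟂ BF]
4. D_y = 328/85  [B, F, D are collinear ∩ AD ⟂ BF]
   → D = (-184/85, 328/85)

D = (-184/85, 328/85)
F = (-12/5, 4/5)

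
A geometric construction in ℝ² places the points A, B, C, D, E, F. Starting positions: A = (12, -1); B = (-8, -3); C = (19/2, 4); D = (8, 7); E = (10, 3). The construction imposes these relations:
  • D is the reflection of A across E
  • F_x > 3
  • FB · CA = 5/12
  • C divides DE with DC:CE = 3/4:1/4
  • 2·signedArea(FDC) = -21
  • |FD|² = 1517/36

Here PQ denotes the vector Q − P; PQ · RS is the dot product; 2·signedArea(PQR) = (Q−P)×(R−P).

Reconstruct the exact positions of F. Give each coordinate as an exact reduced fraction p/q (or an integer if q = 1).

F = (19/6, 8/3)

1. F_x = 19/6  [2·signedArea(FDC) = -21 ∩ FB · CA = 5/12]
2. F_y = 8/3  [2·signedArea(FDC) = -21 ∩ FB · CA = 5/12]
   → F = (19/6, 8/3)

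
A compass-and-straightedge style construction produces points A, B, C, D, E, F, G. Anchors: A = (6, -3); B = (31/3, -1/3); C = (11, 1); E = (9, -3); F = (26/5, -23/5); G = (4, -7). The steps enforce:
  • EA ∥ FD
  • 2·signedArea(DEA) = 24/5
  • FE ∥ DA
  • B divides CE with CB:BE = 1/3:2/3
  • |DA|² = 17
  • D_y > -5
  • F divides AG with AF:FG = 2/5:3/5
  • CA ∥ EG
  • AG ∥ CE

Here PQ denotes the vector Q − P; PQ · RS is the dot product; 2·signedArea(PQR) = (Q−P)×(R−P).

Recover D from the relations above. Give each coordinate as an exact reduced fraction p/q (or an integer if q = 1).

D = (11/5, -23/5)

1. D_x = 11/5  [FE ∥ DA ∩ EA ∥ FD]
2. D_y = -23/5  [FE ∥ DA ∩ EA ∥ FD]
   → D = (11/5, -23/5)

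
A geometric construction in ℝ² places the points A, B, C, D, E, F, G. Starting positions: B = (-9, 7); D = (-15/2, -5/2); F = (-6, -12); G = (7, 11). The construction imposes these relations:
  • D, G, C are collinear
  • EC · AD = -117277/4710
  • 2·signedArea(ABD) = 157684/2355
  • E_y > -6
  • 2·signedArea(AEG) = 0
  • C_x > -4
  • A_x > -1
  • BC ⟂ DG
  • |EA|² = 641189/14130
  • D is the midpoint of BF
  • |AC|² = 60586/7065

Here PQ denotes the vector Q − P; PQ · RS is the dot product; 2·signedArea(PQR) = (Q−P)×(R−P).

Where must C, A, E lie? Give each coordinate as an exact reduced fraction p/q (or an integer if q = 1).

A = (-2014/2355, 128/2355)
C = (-2799/785, 913/785)
E = (-7509/1570, -8507/1570)

1. C_x = -2799/785  [D, G, C are collinear ∩ BC ⟂ DG]
2. C_y = 913/785  [D, G, C are collinear ∩ BC ⟂ DG]
   → C = (-2799/785, 913/785)
3. A_x = -2014/2355  [line 19/2·x + 3/2·y + 18941/2355 = 0 ∩ |AC|² = 60586/7065]
4. A_y = 128/2355  [line 19/2·x + 3/2·y + 18941/2355 = 0 ∩ |AC|² = 60586/7065]
   → A = (-2014/2355, 128/2355)
5. E_x = -7509/1570  [2·signedArea(AEG) = 0 ∩ EC · AD = -117277/4710]
6. E_y = -8507/1570  [2·signedArea(AEG) = 0 ∩ EC · AD = -117277/4710]
   → E = (-7509/1570, -8507/1570)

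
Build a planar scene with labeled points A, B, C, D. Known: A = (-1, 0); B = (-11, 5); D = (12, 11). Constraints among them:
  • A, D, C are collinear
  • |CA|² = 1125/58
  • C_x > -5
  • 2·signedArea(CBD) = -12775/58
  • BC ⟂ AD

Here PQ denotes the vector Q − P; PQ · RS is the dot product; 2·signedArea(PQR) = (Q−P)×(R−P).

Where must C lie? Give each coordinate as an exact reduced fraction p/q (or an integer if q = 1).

1. C_x = -253/58  [A, D, C are collinear ∩ BC ⟂ AD]
2. C_y = -165/58  [A, D, C are collinear ∩ BC ⟂ AD]
   → C = (-253/58, -165/58)

C = (-253/58, -165/58)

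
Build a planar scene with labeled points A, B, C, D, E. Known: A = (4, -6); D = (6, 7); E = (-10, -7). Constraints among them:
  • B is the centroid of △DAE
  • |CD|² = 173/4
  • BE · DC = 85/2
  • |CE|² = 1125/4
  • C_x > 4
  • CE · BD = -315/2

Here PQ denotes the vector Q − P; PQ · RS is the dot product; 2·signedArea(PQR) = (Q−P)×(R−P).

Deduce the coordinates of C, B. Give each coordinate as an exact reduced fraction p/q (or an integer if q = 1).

1. B_x = 0  [B is the centroid of △DAE]
2. B_y = -2  [B is the centroid of △DAE]
   → B = (0, -2)
3. C_x = 5  [CE · BD = -315/2 ∩ BE · DC = 85/2]
4. C_y = 1/2  [CE · BD = -315/2 ∩ BE · DC = 85/2]
   → C = (5, 1/2)

B = (0, -2)
C = (5, 1/2)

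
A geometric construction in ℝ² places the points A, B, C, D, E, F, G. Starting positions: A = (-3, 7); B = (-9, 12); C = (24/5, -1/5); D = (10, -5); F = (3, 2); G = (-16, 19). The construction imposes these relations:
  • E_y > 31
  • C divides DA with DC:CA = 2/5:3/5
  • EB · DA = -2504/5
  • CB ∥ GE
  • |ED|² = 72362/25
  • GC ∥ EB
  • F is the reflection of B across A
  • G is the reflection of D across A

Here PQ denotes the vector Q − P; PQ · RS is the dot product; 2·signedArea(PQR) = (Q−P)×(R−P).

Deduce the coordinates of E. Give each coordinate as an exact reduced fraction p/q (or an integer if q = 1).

E = (-149/5, 156/5)

1. E_x = -149/5  [GC ∥ EB ∩ CB ∥ GE]
2. E_y = 156/5  [GC ∥ EB ∩ CB ∥ GE]
   → E = (-149/5, 156/5)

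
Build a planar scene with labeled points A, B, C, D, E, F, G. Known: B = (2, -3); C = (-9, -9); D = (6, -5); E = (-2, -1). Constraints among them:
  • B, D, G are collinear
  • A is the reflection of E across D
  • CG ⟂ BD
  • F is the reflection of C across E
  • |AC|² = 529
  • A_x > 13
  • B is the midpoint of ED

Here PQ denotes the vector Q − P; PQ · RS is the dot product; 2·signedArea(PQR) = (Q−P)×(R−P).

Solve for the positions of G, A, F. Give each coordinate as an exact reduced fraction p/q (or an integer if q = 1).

A = (14, -9)
F = (5, 7)
G = (-22/5, 1/5)

1. G_x = -22/5  [B, D, G are collinear ∩ CG ⟂ BD]
2. G_y = 1/5  [B, D, G are collinear ∩ CG ⟂ BD]
   → G = (-22/5, 1/5)
3. A_x = 14  [A is the reflection of E across D]
4. A_y = -9  [A is the reflection of E across D]
   → A = (14, -9)
5. F_x = 5  [F is the reflection of C across E]
6. F_y = 7  [F is the reflection of C across E]
   → F = (5, 7)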